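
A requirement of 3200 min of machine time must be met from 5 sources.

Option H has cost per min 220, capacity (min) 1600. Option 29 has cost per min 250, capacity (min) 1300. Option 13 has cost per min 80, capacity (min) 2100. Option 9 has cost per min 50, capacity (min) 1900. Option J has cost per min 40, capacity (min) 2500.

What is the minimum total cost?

Fill from the cheapest source first.
Option J (40): use full 2500 ; 700 min to go.
Option 9 (50): take the remaining 700 ; done.
Option 13, Option H, Option 29: unused.
Cost = 2500×40 + 700×50 = 135000.

135000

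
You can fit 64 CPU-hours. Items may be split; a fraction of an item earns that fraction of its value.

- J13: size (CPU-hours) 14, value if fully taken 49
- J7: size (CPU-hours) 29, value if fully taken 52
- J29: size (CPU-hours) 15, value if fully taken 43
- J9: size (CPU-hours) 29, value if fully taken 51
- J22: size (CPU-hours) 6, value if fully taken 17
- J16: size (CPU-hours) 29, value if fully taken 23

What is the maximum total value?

Best value per unit of size first: J13 49/14≈3.5, J29 43/15≈2.87, J22 17/6≈2.83, J7 52/29≈1.79, J9 51/29≈1.76, J16 23/29≈0.793.
J13: take in full, 14 CPU-hours for value 49 — 50 left.
All 15 CPU-hours of J29 fit (value 43) — 35 remain.
All 6 CPU-hours of J22 fit (value 17) — 29 remain.
Take all of J7 (29 CPU-hours, value 52) — 0 CPU-hours left.
Total value = 161.

161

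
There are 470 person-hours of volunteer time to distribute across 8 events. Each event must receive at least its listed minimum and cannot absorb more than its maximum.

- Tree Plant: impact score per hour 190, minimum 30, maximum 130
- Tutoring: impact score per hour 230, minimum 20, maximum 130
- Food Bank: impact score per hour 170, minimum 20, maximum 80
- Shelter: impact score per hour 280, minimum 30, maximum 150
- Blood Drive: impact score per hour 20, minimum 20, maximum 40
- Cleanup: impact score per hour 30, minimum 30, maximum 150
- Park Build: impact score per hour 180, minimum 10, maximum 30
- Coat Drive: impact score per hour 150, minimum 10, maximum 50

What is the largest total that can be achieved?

98900

Meeting every minimum uses 30+20+20+30+20+30+10+10 = 170 person-hours, leaving 300.
Order the events by impact score per hour: Shelter 280 > Tutoring 230 > Tree Plant 190 > Park Build 180 > Food Bank 170 > Coat Drive 150 > Cleanup 30 > Blood Drive 20.
Shelter: +120 to 150 (cap) ; 180 left.
Tutoring: +110 to 130 (cap) ; 70 left.
Tree Plant: +70 (room for 100) → 100. Pool exhausted.
Total = 190×100 + 230×130 + 170×20 + 280×150 + 20×20 + 30×30 + 180×10 + 150×10 = 98900.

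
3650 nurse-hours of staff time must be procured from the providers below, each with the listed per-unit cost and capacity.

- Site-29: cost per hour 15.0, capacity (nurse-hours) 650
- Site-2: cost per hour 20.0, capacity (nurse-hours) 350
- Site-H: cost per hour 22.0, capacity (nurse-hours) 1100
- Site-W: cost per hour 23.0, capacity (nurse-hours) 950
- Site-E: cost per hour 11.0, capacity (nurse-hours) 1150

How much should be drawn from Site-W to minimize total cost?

Cheapest first:
Site-E at 11.0: take all 1150 nurse-hours → 2500 still needed.
Take 650 from Site-29 at 15.0 → need 1850 more.
Site-2 (20.0): use full 350 → 1500 nurse-hours to go.
Site-H at 22.0: take all 1100 nurse-hours → 400 still needed.
Site-W at 23.0: take 400 of its 950 → requirement met.

400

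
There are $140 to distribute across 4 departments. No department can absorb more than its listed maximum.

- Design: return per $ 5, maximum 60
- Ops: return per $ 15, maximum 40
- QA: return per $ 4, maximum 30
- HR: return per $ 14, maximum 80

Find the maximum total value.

Rank by return per $: Ops 15 > HR 14 > Design 5 > QA 4.
Give Ops 40 to hit its cap of 40 — 100 left.
HR takes 80 to reach its cap of 80 — 20 left.
Design has room for 60 but only 20 remain, so it gets 20.
Total = 5×20 + 15×40 + 14×80 = 1820.

1820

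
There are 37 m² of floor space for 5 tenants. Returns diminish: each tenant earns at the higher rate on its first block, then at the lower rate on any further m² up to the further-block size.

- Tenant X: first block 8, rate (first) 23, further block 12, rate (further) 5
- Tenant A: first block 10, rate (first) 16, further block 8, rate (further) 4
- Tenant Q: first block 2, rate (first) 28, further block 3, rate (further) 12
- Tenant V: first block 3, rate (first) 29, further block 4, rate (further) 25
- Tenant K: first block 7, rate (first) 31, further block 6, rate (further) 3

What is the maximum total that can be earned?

840

Treat each block as its own option and order by rate: Tenant K/T1 31 > Tenant V/T1 29 > Tenant Q/T1 28 > Tenant V/T2 25 > Tenant X/T1 23 > Tenant A/T1 16 > Tenant Q/T2 12 > Tenant X/T2 5 > Tenant A/T2 4 > Tenant K/T2 3.
Fill Tenant K T1 block (7 at 31) → 30 left.
Tenant V/T1 (29): +3 → 27 left.
Tenant Q T1 at 28: fill all 2 → 25 left.
Fill Tenant V T2 block (4 at 25) → 21 left.
Tenant X T1 at 23: fill all 8 → 13 left.
Tenant A T1 at 16: fill all 10 → 3 left.
Tenant Q/T2 (12): +3 → 0 left.
Total = 31×7 + 29×3 + 28×2 + 25×4 + 23×8 + 16×10 + 12×3 = 840.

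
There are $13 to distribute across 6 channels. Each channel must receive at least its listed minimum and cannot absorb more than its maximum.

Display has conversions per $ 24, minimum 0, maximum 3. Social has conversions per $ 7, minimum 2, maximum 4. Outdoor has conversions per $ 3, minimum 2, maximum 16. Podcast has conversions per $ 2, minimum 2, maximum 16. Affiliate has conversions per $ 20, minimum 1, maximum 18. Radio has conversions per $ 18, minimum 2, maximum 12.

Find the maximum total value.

172

Meeting every minimum uses 0+2+2+2+1+2 = 9 $, leaving 4.
Highest conversions per $ first: Display 24 > Affiliate 20 > Radio 18 > Social 7 > Outdoor 3 > Podcast 2.
Give Display 3 more to hit its cap of 3 ; 1 left.
Affiliate: +1 (room for 17) → 2. Pool exhausted.
Total = 24×3 + 7×2 + 3×2 + 2×2 + 20×2 + 18×2 = 172.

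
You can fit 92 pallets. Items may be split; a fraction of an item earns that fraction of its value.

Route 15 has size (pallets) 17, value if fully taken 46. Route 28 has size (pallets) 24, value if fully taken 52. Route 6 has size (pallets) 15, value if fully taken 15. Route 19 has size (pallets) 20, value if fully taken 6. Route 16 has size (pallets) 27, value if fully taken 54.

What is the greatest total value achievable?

169.7

Best value per unit of size first: Route 15 46/17≈2.71, Route 28 52/24≈2.17, Route 16 54/27≈2, Route 6 15/15≈1, Route 19 6/20≈0.3.
Take all of Route 15 (17 pallets, value 46) ; 75 pallets left.
All 24 pallets of Route 28 fit (value 52) ; 51 remain.
Take all of Route 16 (27 pallets, value 54) ; 24 pallets left.
Route 6: take in full, 15 pallets for value 15 ; 9 left.
Only 9 pallets remain; take 9/20 of Route 19 for value 6×9/20 = 2.7.
Total value = 169.7.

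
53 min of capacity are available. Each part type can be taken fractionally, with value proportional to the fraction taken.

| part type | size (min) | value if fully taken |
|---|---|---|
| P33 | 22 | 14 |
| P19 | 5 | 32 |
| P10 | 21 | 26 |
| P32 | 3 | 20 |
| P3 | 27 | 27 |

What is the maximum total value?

Rank by value-to-size ratio: P32 20/3≈6.67, P19 32/5≈6.4, P10 26/21≈1.24, P3 27/27≈1, P33 14/22≈0.636.
All 3 min of P32 fit (value 20) — 50 remain.
Take all of P19 (5 min, value 32) — 45 min left.
Take all of P10 (21 min, value 26) — 24 min left.
Fill the last 24 min with part of P3: 24/27 of it earns 24.
Total value = 102.

102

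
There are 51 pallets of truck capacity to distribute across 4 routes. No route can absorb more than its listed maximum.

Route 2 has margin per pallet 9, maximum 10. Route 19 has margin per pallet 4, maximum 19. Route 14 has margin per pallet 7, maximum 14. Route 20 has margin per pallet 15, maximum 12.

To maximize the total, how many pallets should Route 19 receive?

15

Order the routes by margin per pallet: Route 20 15 > Route 2 9 > Route 14 7 > Route 19 4.
Route 20: +12 to 12 (cap) ; 39 left.
Route 2 takes 10 to reach its cap of 10 ; 29 left.
Route 14 takes 14 to reach its cap of 14 ; 15 left.
Only 15 left; Route 19 takes them to reach 15.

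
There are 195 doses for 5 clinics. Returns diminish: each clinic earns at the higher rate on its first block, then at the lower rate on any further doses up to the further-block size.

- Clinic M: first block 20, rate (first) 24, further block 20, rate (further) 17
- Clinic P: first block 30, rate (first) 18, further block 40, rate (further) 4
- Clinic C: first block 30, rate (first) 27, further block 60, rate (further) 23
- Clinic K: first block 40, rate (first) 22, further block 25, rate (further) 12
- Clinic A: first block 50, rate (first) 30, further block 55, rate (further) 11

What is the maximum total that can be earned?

Rank every tier by rate: Clinic A/first 30 > Clinic C/first 27 > Clinic M/first 24 > Clinic C/second 23 > Clinic K/first 22 > Clinic P/first 18 > Clinic M/second 17 > Clinic K/second 12 > Clinic A/second 11 > Clinic P/second 4.
Clinic A first at 30: fill all 50 ; 145 left.
Fill Clinic C first block (30 at 27) ; 115 left.
Fill Clinic M first block (20 at 24) ; 95 left.
Clinic C second at 23: fill all 60 ; 35 left.
35 remain; put them into Clinic K first at 22.
Total = 30×50 + 27×30 + 24×20 + 23×60 + 22×35 = 4940.

4940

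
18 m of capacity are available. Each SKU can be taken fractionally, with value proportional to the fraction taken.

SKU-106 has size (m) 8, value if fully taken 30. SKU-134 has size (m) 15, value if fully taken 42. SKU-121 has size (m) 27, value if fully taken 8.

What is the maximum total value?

Sort by value density: SKU-106 30/8≈3.75, SKU-134 42/15≈2.8, SKU-121 8/27≈0.296.
All 8 m of SKU-106 fit (value 30) ; 10 remain.
Fill the last 10 m with part of SKU-134: 10/15 of it earns 28.
Total value = 58.

58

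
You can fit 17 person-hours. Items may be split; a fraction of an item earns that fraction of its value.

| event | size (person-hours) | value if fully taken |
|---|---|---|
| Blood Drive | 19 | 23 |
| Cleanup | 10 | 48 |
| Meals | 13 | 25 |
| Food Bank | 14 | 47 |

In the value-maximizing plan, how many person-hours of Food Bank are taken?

7

Best value per unit of size first: Cleanup 48/10≈4.8, Food Bank 47/14≈3.36, Meals 25/13≈1.92, Blood Drive 23/19≈1.21.
Cleanup: take in full, 10 person-hours for value 48 ; 7 left.
7 person-hours left: a 7/14 share of Food Bank gives 47×7/14 = 23.5.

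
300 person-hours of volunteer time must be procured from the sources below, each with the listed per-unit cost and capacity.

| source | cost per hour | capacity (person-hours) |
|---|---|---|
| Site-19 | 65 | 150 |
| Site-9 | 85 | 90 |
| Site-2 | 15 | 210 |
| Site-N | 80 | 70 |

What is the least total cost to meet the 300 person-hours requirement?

Use sources in increasing cost order.
Site-2 at 15: take all 210 person-hours → 90 still needed.
Site-19 at 65: take 90 of its 150 → requirement met.
Site-N, Site-9: unused.
Cost = 210×15 + 90×65 = 9000.

9000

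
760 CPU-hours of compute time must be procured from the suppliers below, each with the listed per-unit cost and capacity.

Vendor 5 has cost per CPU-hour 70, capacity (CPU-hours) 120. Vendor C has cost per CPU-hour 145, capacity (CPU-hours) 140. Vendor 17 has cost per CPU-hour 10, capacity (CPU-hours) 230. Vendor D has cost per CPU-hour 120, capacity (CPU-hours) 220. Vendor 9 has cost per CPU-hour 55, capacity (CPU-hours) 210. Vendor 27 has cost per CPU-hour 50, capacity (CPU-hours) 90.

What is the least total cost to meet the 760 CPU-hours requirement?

39950

Fill from the cheapest supplier first.
Vendor 17 at 10: take all 230 CPU-hours → 530 still needed.
Vendor 27 at 50: take all 90 CPU-hours → 440 still needed.
Vendor 9 at 55: take all 210 CPU-hours → 230 still needed.
Vendor 5 at 70: take all 120 CPU-hours → 110 still needed.
Vendor D at 120: take 110 of its 220 → requirement met.
Vendor C: unused.
Cost = 230×10 + 90×50 + 210×55 + 120×70 + 110×120 = 39950.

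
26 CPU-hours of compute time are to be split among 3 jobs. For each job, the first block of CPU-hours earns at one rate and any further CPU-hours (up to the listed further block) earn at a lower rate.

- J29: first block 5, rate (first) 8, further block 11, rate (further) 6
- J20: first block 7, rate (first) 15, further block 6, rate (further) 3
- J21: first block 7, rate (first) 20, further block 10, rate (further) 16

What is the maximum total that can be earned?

Treat each block as its own option and order by rate: J21/T1 20 > J21/T2 16 > J20/T1 15 > J29/T1 8 > J29/T2 6 > J20/T2 3.
J21 T1 at 20: fill all 7 — 19 left.
J21/T2 (16): +10 — 9 left.
J20 T1 at 15: fill all 7 — 2 left.
2 remain; put them into J29 T1 at 8.
Total = 20×7 + 16×10 + 15×7 + 8×2 = 421.

421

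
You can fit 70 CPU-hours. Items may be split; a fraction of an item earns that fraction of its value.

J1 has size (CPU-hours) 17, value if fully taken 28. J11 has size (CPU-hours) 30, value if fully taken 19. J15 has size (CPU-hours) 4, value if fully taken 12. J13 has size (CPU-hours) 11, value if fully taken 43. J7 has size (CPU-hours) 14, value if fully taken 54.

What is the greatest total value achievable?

152.2

Best value per unit of size first: J13 43/11≈3.91, J7 54/14≈3.86, J15 12/4≈3, J1 28/17≈1.65, J11 19/30≈0.633.
Take all of J13 (11 CPU-hours, value 43) ; 59 CPU-hours left.
All 14 CPU-hours of J7 fit (value 54) ; 45 remain.
J15: take in full, 4 CPU-hours for value 12 ; 41 left.
J1: take in full, 17 CPU-hours for value 28 ; 24 left.
Fill the last 24 CPU-hours with part of J11: 24/30 of it earns 15.2.
Total value = 152.2.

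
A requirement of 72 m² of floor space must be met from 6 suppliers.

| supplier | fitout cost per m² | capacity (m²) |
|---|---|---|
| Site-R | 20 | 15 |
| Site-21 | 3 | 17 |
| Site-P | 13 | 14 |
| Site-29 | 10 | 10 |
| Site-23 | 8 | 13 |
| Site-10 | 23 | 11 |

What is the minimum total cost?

Use suppliers in increasing cost order.
Take 17 from Site-21 at 3 → need 55 more.
Take 13 from Site-23 at 8 → need 42 more.
Site-29 at 10: take all 10 m² → 32 still needed.
Site-P (13): use full 14 → 18 m² to go.
Site-R (20): use full 15 → 3 m² to go.
Site-10 at 23: take 3 of its 11 → requirement met.
Cost = 17×3 + 13×8 + 10×10 + 14×13 + 15×20 + 3×23 = 806.

806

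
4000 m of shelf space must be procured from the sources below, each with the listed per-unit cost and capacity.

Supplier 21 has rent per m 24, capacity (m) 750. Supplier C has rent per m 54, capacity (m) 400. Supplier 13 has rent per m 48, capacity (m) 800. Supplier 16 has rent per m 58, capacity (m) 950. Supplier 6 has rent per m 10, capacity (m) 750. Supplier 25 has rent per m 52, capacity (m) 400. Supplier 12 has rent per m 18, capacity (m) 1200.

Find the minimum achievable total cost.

Use sources in increasing cost order.
Supplier 6 at 10: take all 750 m — 3250 still needed.
Supplier 12 at 18: take all 1200 m — 2050 still needed.
Take 750 from Supplier 21 at 24 — need 1300 more.
Supplier 13 at 48: take all 800 m — 500 still needed.
Supplier 25 at 52: take all 400 m — 100 still needed.
Take 100 from Supplier C at 54 to finish.
Supplier 16: unused.
Cost = 750×10 + 1200×18 + 750×24 + 800×48 + 400×52 + 100×54 = 111700.

111700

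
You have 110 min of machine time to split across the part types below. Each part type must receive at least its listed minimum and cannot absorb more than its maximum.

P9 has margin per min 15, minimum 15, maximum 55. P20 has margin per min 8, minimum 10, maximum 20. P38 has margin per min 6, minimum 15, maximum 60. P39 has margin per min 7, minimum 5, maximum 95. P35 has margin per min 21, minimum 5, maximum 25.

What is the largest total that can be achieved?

Meeting every minimum uses 15+10+15+5+5 = 50 min, leaving 60.
Order the part types by margin per min: P35 21 > P9 15 > P20 8 > P39 7 > P38 6.
Give P35 20 more to hit its cap of 25 → 40 left.
P9: +40 to 55 (cap) → 0 left.
Total = 15×55 + 8×10 + 6×15 + 7×5 + 21×25 = 1555.

1555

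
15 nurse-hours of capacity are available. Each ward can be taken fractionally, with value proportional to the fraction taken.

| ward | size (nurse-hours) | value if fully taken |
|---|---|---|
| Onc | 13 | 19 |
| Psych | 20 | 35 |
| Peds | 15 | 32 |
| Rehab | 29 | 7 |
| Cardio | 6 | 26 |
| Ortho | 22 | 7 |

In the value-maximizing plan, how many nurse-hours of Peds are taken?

9

Rank by value-to-size ratio: Cardio 26/6≈4.33, Peds 32/15≈2.13, Psych 35/20≈1.75, Onc 19/13≈1.46, Ortho 7/22≈0.318, Rehab 7/29≈0.241.
Take all of Cardio (6 nurse-hours, value 26) → 9 nurse-hours left.
Fill the last 9 nurse-hours with part of Peds: 9/15 of it earns 19.2.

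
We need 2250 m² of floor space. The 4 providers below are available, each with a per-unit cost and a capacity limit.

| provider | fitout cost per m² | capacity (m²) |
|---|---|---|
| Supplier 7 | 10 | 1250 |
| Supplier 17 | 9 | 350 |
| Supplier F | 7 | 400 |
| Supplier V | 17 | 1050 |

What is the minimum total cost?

Use providers in increasing cost order.
Supplier F (7): use full 400 — 1850 m² to go.
Supplier 17 (9): use full 350 — 1500 m² to go.
Supplier 7 (10): use full 1250 — 250 m² to go.
Take 250 from Supplier V at 17 to finish.
Cost = 400×7 + 350×9 + 1250×10 + 250×17 = 22700.

22700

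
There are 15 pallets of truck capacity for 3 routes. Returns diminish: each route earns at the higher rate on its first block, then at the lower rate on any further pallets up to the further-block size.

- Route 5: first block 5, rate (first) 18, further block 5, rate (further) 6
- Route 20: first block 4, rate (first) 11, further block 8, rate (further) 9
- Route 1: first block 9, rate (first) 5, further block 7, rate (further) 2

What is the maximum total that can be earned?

188

Treat each block as its own option and order by rate: Route 5/tier1 18 > Route 20/tier1 11 > Route 20/tier2 9 > Route 5/tier2 6 > Route 1/tier1 5 > Route 1/tier2 2.
Route 5/tier1 (18): +5 — 10 left.
Route 20 tier1 at 11: fill all 4 — 6 left.
Route 20 tier2 at 9: only 6 left, fill 6.
Total = 18×5 + 11×4 + 9×6 = 188.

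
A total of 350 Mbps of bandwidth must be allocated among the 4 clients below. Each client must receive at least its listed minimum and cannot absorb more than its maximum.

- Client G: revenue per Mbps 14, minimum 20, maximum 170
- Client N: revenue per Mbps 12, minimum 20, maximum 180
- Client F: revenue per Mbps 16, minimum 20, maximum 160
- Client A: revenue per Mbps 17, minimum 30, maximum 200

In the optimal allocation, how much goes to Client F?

Meeting every minimum uses 20+20+20+30 = 90 Mbps, leaving 260.
Rank by revenue per Mbps: Client A 17 > Client F 16 > Client G 14 > Client N 12.
Give Client A 170 more to hit its cap of 200 — 90 left.
Client F has room for 140 more but only 90 remain, so it gets 110.

110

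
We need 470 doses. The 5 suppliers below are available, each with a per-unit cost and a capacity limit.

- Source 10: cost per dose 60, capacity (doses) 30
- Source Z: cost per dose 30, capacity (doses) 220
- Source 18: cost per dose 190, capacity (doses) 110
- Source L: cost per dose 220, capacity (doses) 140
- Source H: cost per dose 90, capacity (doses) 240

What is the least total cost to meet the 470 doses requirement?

28200

Use suppliers in increasing cost order.
Source Z (30): use full 220 — 250 doses to go.
Source 10 (60): use full 30 — 220 doses to go.
Source H (90): take the remaining 220 — done.
Source 18, Source L: unused.
Cost = 220×30 + 30×60 + 220×90 = 28200.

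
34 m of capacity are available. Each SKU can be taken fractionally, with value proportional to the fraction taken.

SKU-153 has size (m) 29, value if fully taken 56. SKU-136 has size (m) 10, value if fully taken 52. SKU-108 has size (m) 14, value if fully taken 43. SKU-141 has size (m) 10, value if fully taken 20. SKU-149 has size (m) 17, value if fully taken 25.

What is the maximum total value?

115

Sort by value density: SKU-136 52/10≈5.2, SKU-108 43/14≈3.07, SKU-141 20/10≈2, SKU-153 56/29≈1.93, SKU-149 25/17≈1.47.
Take all of SKU-136 (10 m, value 52) — 24 m left.
SKU-108: take in full, 14 m for value 43 — 10 left.
Take all of SKU-141 (10 m, value 20) — 0 m left.
Total value = 115.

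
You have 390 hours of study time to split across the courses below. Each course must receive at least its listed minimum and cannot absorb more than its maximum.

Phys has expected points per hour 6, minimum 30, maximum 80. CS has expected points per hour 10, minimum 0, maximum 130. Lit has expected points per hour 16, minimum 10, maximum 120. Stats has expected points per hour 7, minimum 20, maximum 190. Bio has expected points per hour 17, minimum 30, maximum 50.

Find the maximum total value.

4670

Meeting every minimum uses 30+0+10+20+30 = 90 hours, leaving 300.
Rank by expected points per hour: Bio 17 > Lit 16 > CS 10 > Stats 7 > Phys 6.
Bio takes 20 more to reach its cap of 50 ; 280 left.
Give Lit 110 more to hit its cap of 120 ; 170 left.
CS takes 130 more to reach its cap of 130 ; 40 left.
Stats has room for 170 more but only 40 remain, so it gets 60.
Total = 6×30 + 10×130 + 16×120 + 7×60 + 17×50 = 4670.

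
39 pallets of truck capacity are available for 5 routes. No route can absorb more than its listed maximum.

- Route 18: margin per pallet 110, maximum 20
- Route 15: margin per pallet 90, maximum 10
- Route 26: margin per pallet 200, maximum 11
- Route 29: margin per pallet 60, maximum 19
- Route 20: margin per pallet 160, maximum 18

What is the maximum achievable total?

6180

Order the routes by margin per pallet: Route 26 200 > Route 20 160 > Route 18 110 > Route 15 90 > Route 29 60.
Route 26 takes 11 to reach its cap of 11 → 28 left.
Route 20: +18 to 18 (cap) → 10 left.
Route 18: +10 (room for 20) → 10. Pool exhausted.
Total = 110×10 + 200×11 + 160×18 = 6180.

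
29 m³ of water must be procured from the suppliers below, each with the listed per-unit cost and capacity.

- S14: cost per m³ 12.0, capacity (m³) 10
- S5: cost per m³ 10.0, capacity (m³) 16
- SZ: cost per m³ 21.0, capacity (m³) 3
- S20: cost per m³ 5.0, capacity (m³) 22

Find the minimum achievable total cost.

Cheapest first:
S20 at 5.0: take all 22 m³ — 7 still needed.
S5 (10.0): take the remaining 7 — done.
S14, SZ: unused.
Cost = 22×5.0 + 7×10.0 = 180.

180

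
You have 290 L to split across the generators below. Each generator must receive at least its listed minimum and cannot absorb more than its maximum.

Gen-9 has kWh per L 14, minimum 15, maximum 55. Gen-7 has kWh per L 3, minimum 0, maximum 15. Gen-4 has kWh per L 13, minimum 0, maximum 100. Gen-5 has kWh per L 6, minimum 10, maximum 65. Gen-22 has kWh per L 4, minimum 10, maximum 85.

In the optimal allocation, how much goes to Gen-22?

Meeting every minimum uses 15+0+0+10+10 = 35 L, leaving 255.
Order the generators by kWh per L: Gen-9 14 > Gen-4 13 > Gen-5 6 > Gen-22 4 > Gen-7 3.
Gen-9 takes 40 more to reach its cap of 55 → 215 left.
Give Gen-4 100 more to hit its cap of 100 → 115 left.
Gen-5: +55 to 65 (cap) → 60 left.
Gen-22 has room for 75 more but only 60 remain, so it gets 70.

70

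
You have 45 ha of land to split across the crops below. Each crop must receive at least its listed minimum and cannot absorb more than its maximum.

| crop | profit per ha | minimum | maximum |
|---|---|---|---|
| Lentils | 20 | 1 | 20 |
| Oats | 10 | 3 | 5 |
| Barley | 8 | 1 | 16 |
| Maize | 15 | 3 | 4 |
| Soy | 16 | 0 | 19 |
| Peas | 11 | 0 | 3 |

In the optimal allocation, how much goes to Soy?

18

Meeting every minimum uses 1+3+1+3+0+0 = 8 ha, leaving 37.
Order the crops by profit per ha: Lentils 20 > Soy 16 > Maize 15 > Peas 11 > Oats 10 > Barley 8.
Lentils takes 19 more to reach its cap of 20 → 18 left.
Soy: +18 (room for 19) → 18. Pool exhausted.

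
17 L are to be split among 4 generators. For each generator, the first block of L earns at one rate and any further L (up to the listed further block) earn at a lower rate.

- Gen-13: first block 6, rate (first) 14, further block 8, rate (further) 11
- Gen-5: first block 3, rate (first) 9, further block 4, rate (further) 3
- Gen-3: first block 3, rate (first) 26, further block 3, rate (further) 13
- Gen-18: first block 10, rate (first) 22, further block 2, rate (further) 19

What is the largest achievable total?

364

Order all 8 blocks by rate: Gen-3/tier1 26 > Gen-18/tier1 22 > Gen-18/tier2 19 > Gen-13/tier1 14 > Gen-3/tier2 13 > Gen-13/tier2 11 > Gen-5/tier1 9 > Gen-5/tier2 3.
Gen-3/tier1 (26): +3 → 14 left.
Gen-18 tier1 at 22: fill all 10 → 4 left.
Gen-18 tier2 at 19: fill all 2 → 2 left.
2 remain; put them into Gen-13 tier1 at 14.
Total = 26×3 + 22×10 + 19×2 + 14×2 = 364.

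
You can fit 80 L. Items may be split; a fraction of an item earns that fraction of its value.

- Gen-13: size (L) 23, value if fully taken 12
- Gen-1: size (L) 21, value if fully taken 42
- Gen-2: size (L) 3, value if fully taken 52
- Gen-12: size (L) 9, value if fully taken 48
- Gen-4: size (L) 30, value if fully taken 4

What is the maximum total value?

Rank by value-to-size ratio: Gen-2 52/3≈17.3, Gen-12 48/9≈5.33, Gen-1 42/21≈2, Gen-13 12/23≈0.522, Gen-4 4/30≈0.133.
Take all of Gen-2 (3 L, value 52) — 77 L left.
Gen-12: take in full, 9 L for value 48 — 68 left.
All 21 L of Gen-1 fit (value 42) — 47 remain.
Take all of Gen-13 (23 L, value 12) — 24 L left.
24 L left: a 24/30 share of Gen-4 gives 4×24/30 = 3.2.
Total value = 157.2.

157.2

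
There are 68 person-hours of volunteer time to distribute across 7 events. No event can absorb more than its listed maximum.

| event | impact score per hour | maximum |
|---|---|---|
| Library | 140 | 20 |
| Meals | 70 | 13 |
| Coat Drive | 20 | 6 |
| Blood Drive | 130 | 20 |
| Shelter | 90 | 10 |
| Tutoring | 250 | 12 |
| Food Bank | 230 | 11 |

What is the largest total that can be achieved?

11380

Rank by impact score per hour: Tutoring 250 > Food Bank 230 > Library 140 > Blood Drive 130 > Shelter 90 > Meals 70 > Coat Drive 20.
Tutoring: +12 to 12 (cap) → 56 left.
Food Bank: +11 to 11 (cap) → 45 left.
Give Library 20 to hit its cap of 20 → 25 left.
Give Blood Drive 20 to hit its cap of 20 → 5 left.
Shelter has room for 10 but only 5 remain, so it gets 5.
Total = 140×20 + 130×20 + 90×5 + 250×12 + 230×11 = 11380.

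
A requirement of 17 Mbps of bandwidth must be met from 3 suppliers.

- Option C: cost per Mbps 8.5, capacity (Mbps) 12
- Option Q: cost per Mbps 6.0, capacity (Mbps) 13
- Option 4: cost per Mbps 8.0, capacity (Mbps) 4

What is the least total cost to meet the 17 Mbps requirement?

Use suppliers in increasing cost order.
Option Q (6.0): use full 13 ; 4 Mbps to go.
Option 4 at 8.0: take all 4 Mbps ; 0 still needed.
Option C: unused.
Cost = 13×6.0 + 4×8.0 = 110.

110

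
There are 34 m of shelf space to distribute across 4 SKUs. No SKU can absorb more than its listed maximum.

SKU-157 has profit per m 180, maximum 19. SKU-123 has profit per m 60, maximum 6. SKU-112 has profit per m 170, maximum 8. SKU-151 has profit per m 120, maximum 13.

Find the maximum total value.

5620

Highest profit per m first: SKU-157 180 > SKU-112 170 > SKU-151 120 > SKU-123 60.
SKU-157: +19 to 19 (cap) ; 15 left.
SKU-112 takes 8 to reach its cap of 8 ; 7 left.
Only 7 left; SKU-151 takes them to reach 7.
Total = 180×19 + 170×8 + 120×7 = 5620.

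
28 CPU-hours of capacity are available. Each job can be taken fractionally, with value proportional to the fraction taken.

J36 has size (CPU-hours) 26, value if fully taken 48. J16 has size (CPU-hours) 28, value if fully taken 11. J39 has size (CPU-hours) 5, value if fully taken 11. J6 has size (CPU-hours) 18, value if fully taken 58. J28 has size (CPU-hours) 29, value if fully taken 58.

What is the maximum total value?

Rank by value-to-size ratio: J6 58/18≈3.22, J39 11/5≈2.2, J28 58/29≈2, J36 48/26≈1.85, J16 11/28≈0.393.
Take all of J6 (18 CPU-hours, value 58) — 10 CPU-hours left.
Take all of J39 (5 CPU-hours, value 11) — 5 CPU-hours left.
Only 5 CPU-hours remain; take 5/29 of J28 for value 58×5/29 = 10.
Total value = 79.

79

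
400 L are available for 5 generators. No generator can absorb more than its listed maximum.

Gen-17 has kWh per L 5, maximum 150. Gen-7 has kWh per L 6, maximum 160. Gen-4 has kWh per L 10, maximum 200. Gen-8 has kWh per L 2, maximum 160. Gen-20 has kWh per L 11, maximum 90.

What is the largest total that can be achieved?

Highest kWh per L first: Gen-20 11 > Gen-4 10 > Gen-7 6 > Gen-17 5 > Gen-8 2.
Gen-20: +90 to 90 (cap) ; 310 left.
Gen-4 takes 200 to reach its cap of 200 ; 110 left.
Gen-7: +110 (room for 160) → 110. Pool exhausted.
Total = 6×110 + 10×200 + 11×90 = 3650.

3650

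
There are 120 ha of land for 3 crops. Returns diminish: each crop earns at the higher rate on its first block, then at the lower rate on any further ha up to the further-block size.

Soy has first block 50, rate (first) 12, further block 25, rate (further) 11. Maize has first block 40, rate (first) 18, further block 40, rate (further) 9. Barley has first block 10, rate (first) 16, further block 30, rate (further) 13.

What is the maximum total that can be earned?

Rank every tier by rate: Maize/tier1 18 > Barley/tier1 16 > Barley/tier2 13 > Soy/tier1 12 > Soy/tier2 11 > Maize/tier2 9.
Maize/tier1 (18): +40 → 80 left.
Barley tier1 at 16: fill all 10 → 70 left.
Barley tier2 at 13: fill all 30 → 40 left.
40 remain; put them into Soy tier1 at 12.
Total = 18×40 + 16×10 + 13×30 + 12×40 = 1750.

1750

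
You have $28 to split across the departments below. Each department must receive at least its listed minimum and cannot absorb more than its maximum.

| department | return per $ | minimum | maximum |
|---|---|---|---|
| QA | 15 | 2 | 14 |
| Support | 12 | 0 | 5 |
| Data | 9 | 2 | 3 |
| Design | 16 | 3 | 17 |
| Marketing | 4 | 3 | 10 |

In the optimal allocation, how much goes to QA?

6

Meeting every minimum uses 2+0+2+3+3 = 10 $, leaving 18.
Highest return per $ first: Design 16 > QA 15 > Support 12 > Data 9 > Marketing 4.
Design takes 14 more to reach its cap of 17 ; 4 left.
Only 4 left; QA takes them to reach 6.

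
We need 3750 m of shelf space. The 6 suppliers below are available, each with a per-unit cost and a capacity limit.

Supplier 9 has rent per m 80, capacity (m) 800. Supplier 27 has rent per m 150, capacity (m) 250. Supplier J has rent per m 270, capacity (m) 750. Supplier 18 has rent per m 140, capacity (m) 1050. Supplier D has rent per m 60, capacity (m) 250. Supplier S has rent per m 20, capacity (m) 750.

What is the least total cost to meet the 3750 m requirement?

454000

Use suppliers in increasing cost order.
Supplier S at 20: take all 750 m ; 3000 still needed.
Supplier D (60): use full 250 ; 2750 m to go.
Supplier 9 (80): use full 800 ; 1950 m to go.
Supplier 18 (140): use full 1050 ; 900 m to go.
Take 250 from Supplier 27 at 150 ; need 650 more.
Supplier J at 270: take 650 of its 750 ; requirement met.
Cost = 750×20 + 250×60 + 800×80 + 1050×140 + 250×150 + 650×270 = 454000.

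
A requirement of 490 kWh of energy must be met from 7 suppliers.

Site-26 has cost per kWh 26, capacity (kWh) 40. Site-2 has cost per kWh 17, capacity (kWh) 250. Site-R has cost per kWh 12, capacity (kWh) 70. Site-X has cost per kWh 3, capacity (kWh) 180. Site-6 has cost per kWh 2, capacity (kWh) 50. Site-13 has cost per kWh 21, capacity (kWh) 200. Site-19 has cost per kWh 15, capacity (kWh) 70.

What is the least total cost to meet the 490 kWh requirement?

4570

Cheapest first:
Site-6 (2): use full 50 — 440 kWh to go.
Site-X (3): use full 180 — 260 kWh to go.
Site-R (12): use full 70 — 190 kWh to go.
Site-19 at 15: take all 70 kWh — 120 still needed.
Site-2 at 17: take 120 of its 250 — requirement met.
Site-13, Site-26: unused.
Cost = 50×2 + 180×3 + 70×12 + 70×15 + 120×17 = 4570.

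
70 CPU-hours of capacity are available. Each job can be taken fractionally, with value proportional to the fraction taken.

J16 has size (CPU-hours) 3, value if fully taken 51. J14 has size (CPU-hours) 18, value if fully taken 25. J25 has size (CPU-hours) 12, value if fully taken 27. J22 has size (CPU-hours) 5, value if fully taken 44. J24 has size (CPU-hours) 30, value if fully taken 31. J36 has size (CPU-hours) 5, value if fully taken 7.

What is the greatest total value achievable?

Rank by value-to-size ratio: J16 51/3≈17, J22 44/5≈8.8, J25 27/12≈2.25, J36 7/5≈1.4, J14 25/18≈1.39, J24 31/30≈1.03.
J16: take in full, 3 CPU-hours for value 51 — 67 left.
J22: take in full, 5 CPU-hours for value 44 — 62 left.
All 12 CPU-hours of J25 fit (value 27) — 50 remain.
All 5 CPU-hours of J36 fit (value 7) — 45 remain.
All 18 CPU-hours of J14 fit (value 25) — 27 remain.
27 CPU-hours left: a 27/30 share of J24 gives 31×27/30 = 27.9.
Total value = 181.9.

181.9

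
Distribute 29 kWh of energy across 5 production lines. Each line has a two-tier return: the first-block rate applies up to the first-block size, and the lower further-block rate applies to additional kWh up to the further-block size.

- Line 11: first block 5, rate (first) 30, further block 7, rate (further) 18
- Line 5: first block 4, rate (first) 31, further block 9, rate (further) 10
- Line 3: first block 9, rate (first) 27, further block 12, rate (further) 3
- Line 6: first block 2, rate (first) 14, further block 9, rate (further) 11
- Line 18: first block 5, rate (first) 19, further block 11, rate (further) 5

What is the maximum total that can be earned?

Treat each block as its own option and order by rate: Line 5/first 31 > Line 11/first 30 > Line 3/first 27 > Line 18/first 19 > Line 11/second 18 > Line 6/first 14 > Line 6/second 11 > Line 5/second 10 > Line 18/second 5 > Line 3/second 3.
Line 5 first at 31: fill all 4 ; 25 left.
Line 11 first at 30: fill all 5 ; 20 left.
Line 3/first (27): +9 ; 11 left.
Fill Line 18 first block (5 at 19) ; 6 left.
Line 11/second: +6 of 7 at 18; pool empty.
Total = 31×4 + 30×5 + 27×9 + 19×5 + 18×6 = 720.

720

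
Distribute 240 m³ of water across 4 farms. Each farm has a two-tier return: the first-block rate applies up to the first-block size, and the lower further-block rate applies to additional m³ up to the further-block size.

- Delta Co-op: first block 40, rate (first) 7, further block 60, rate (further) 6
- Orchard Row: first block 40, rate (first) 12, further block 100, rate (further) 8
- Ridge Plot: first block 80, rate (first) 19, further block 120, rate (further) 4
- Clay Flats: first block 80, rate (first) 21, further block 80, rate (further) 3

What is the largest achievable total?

Rank every tier by rate: Clay Flats/T1 21 > Ridge Plot/T1 19 > Orchard Row/T1 12 > Orchard Row/T2 8 > Delta Co-op/T1 7 > Delta Co-op/T2 6 > Ridge Plot/T2 4 > Clay Flats/T2 3.
Fill Clay Flats T1 block (80 at 21) — 160 left.
Fill Ridge Plot T1 block (80 at 19) — 80 left.
Orchard Row/T1 (12): +40 — 40 left.
40 remain; put them into Orchard Row T2 at 8.
Total = 21×80 + 19×80 + 12×40 + 8×40 = 4000.

4000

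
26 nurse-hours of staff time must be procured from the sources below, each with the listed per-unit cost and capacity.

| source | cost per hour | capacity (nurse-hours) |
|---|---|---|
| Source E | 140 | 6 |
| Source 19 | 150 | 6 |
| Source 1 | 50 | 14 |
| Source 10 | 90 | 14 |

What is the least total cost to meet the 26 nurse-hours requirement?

Fill from the cheapest source first.
Take 14 from Source 1 at 50 ; need 12 more.
Source 10 (90): take the remaining 12 ; done.
Source E, Source 19: unused.
Cost = 14×50 + 12×90 = 1780.

1780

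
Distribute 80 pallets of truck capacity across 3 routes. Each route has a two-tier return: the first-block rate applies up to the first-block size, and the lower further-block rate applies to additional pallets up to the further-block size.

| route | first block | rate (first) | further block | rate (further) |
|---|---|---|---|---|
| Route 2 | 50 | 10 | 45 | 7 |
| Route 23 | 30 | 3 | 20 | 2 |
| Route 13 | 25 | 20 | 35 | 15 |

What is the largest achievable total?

Order all 6 blocks by rate: Route 13/first 20 > Route 13/second 15 > Route 2/first 10 > Route 2/second 7 > Route 23/first 3 > Route 23/second 2.
Fill Route 13 first block (25 at 20) → 55 left.
Route 13/second (15): +35 → 20 left.
Route 2/first: +20 of 50 at 10; pool empty.
Total = 20×25 + 15×35 + 10×20 = 1225.

1225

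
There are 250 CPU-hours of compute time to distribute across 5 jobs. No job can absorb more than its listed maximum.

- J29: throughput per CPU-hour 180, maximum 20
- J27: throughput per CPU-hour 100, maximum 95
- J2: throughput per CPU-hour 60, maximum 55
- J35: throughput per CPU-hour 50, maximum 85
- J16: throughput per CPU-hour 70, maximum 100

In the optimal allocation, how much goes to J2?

Rank by throughput per CPU-hour: J29 180 > J27 100 > J16 70 > J2 60 > J35 50.
Give J29 20 to hit its cap of 20 — 230 left.
J27 takes 95 to reach its cap of 95 — 135 left.
J16 takes 100 to reach its cap of 100 — 35 left.
J2 has room for 55 but only 35 remain, so it gets 35.

35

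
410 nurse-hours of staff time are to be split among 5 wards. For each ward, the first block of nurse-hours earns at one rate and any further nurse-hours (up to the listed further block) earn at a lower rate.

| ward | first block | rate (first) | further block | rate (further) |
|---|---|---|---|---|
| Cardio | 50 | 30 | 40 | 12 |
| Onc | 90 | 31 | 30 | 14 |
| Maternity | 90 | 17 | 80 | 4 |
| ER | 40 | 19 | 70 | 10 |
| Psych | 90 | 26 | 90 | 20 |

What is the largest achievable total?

10040

Rank every tier by rate: Onc/T1 31 > Cardio/T1 30 > Psych/T1 26 > Psych/T2 20 > ER/T1 19 > Maternity/T1 17 > Onc/T2 14 > Cardio/T2 12 > ER/T2 10 > Maternity/T2 4.
Onc T1 at 31: fill all 90 → 320 left.
Cardio T1 at 30: fill all 50 → 270 left.
Psych/T1 (26): +90 → 180 left.
Psych/T2 (20): +90 → 90 left.
ER T1 at 19: fill all 40 → 50 left.
Maternity T1 at 17: only 50 left, fill 50.
Total = 31×90 + 30×50 + 26×90 + 20×90 + 19×40 + 17×50 = 10040.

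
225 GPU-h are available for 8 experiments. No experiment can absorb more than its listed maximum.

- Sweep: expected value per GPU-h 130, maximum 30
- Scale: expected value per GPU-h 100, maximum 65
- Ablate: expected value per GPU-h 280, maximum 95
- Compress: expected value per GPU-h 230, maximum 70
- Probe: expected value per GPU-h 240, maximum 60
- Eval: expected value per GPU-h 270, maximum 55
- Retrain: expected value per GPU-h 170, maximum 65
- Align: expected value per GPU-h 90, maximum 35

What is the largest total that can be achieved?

59300

Highest expected value per GPU-h first: Ablate 280 > Eval 270 > Probe 240 > Compress 230 > Retrain 170 > Sweep 130 > Scale 100 > Align 90.
Ablate: +95 to 95 (cap) — 130 left.
Give Eval 55 to hit its cap of 55 — 75 left.
Give Probe 60 to hit its cap of 60 — 15 left.
Compress: +15 (room for 70) → 15. Pool exhausted.
Total = 280×95 + 230×15 + 240×60 + 270×55 = 59300.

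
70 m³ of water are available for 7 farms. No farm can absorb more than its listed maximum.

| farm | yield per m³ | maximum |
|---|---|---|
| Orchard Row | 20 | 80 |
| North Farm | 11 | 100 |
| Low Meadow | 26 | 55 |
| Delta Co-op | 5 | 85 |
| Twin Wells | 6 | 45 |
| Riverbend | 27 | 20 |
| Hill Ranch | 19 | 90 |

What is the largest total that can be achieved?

Highest yield per m³ first: Riverbend 27 > Low Meadow 26 > Orchard Row 20 > Hill Ranch 19 > North Farm 11 > Twin Wells 6 > Delta Co-op 5.
Give Riverbend 20 to hit its cap of 20 → 50 left.
Low Meadow has room for 55 but only 50 remain, so it gets 50.
Total = 26×50 + 27×20 = 1840.

1840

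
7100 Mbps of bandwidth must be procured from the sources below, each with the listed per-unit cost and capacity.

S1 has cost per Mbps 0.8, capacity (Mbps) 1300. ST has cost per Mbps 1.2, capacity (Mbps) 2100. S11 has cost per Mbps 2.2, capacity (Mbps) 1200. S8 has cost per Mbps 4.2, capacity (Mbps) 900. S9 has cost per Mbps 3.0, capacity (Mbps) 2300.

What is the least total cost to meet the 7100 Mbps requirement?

Cheapest first:
S1 (0.8): use full 1300 — 5800 Mbps to go.
Take 2100 from ST at 1.2 — need 3700 more.
S11 at 2.2: take all 1200 Mbps — 2500 still needed.
Take 2300 from S9 at 3.0 — need 200 more.
Take 200 from S8 at 4.2 to finish.
Cost = 1300×0.8 + 2100×1.2 + 1200×2.2 + 2300×3.0 + 200×4.2 = 13940.

13940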